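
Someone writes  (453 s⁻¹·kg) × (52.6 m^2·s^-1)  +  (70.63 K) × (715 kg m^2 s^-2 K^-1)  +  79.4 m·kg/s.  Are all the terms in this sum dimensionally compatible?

No

In SI base units:
  (453 s⁻¹·kg) × (52.6 m^2·s^-1):  [kg·s⁻¹] · [m²·s⁻¹] = kg·m²·s⁻²
  (70.63 K) × (715 kg m^2 s^-2 K^-1):  [K] · [kg·m²·s⁻²·K⁻¹] = kg·m²·s⁻²
  79.4 m·kg/s:  kg·m·s⁻¹
The terms do not share a single dimension (kg·m²·s⁻² vs kg·m·s⁻¹).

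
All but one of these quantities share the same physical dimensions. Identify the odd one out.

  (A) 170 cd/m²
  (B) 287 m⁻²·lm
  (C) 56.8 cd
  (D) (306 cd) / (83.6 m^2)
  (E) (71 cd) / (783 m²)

(C)

Expand each in SI base units:
  (A) cd·m⁻² = m⁻²·cd
  (B) lm·m⁻² = cd·m⁻² = m⁻²·cd
  (C) cd
  (D) [cd] / [m²] = m⁻²·cd
  (E) [cd] / [m²] = m⁻²·cd
All reduce to m⁻²·cd except (C), which is cd.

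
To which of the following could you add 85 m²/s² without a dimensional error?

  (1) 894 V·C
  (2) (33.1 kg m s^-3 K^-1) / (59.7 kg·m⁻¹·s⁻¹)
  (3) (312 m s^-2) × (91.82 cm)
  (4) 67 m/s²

Reference: m²·s⁻².
Each option:
  (1) C·V = s·A·J·C⁻¹ = kg·m²·s⁻²
  (2) [kg·m·s⁻³·K⁻¹] / [kg·m⁻¹·s⁻¹] = m²·s⁻²·K⁻¹
  (3) [m·s⁻²] · [m] = m²·s⁻²  ← same
  (4) m·s⁻²
Only (3) matches m²·s⁻².

(3)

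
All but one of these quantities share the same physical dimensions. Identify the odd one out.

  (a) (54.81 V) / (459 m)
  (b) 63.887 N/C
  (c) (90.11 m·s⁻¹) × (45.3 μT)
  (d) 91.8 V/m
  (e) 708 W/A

Reduce each to base SI dimensions:
  (a) [kg·m²·s⁻³·A⁻¹] / [m] = kg·m·s⁻³·A⁻¹
  (b) N·C⁻¹ = kg·m·s⁻²·(s·A)⁻¹ = kg·m·s⁻³·A⁻¹
  (c) [m·s⁻¹] · [kg·s⁻²·A⁻¹] = kg·m·s⁻³·A⁻¹
  (d) V·m⁻¹ = J·C⁻¹·m⁻¹ = kg·m·s⁻³·A⁻¹
  (e) W·A⁻¹ = J·s⁻¹·A⁻¹ = kg·m²·s⁻³·A⁻¹
All reduce to kg·m·s⁻³·A⁻¹ except (e), which is kg·m²·s⁻³·A⁻¹.

(e)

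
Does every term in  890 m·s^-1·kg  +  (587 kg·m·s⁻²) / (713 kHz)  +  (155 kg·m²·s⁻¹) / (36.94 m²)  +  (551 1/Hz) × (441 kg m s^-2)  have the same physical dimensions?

Reduce each to base SI dimensions:
  890 m·s^-1·kg:  kg·m·s⁻¹
  (587 kg·m·s⁻²) / (713 kHz):  [kg·m·s⁻²] / [s⁻¹] = kg·m·s⁻¹
  (155 kg·m²·s⁻¹) / (36.94 m²):  [kg·m²·s⁻¹] / [m²] = kg·s⁻¹
  (551 1/Hz) × (441 kg m s^-2):  [s] · [kg·m·s⁻²] = kg·m·s⁻¹
The terms do not share a single dimension (kg·m·s⁻¹ vs kg·s⁻¹).

No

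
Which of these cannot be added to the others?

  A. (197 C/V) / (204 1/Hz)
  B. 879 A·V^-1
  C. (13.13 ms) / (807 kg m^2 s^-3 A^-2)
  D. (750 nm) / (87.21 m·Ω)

C.

Reduce each to base SI dimensions:
  A. [kg⁻¹·m⁻²·s⁴·A²] / [s] = kg⁻¹·m⁻²·s³·A²
  B. A·V⁻¹ = A·(J·C⁻¹)⁻¹ = kg⁻¹·m⁻²·s³·A²
  C. [s] / [kg·m²·s⁻³·A⁻²] = kg⁻¹·m⁻²·s⁴·A²
  D. [m] / [kg·m³·s⁻³·A⁻²] = kg⁻¹·m⁻²·s³·A²
All reduce to kg⁻¹·m⁻²·s³·A² except C., which is kg⁻¹·m⁻²·s⁴·A².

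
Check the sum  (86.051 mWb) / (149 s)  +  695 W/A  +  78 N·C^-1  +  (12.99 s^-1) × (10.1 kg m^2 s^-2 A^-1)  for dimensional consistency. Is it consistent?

No

Expand each in SI base units:
  (86.051 mWb) / (149 s):  [kg·m²·s⁻²·A⁻¹] / [s] = kg·m²·s⁻³·A⁻¹
  695 W/A:  W·A⁻¹ = J·s⁻¹·A⁻¹ = kg·m²·s⁻³·A⁻¹
  78 N·C^-1:  N·C⁻¹ = kg·m·s⁻²·(s·A)⁻¹ = kg·m·s⁻³·A⁻¹
  (12.99 s^-1) × (10.1 kg m^2 s^-2 A^-1):  [s⁻¹] · [kg·m²·s⁻²·A⁻¹] = kg·m²·s⁻³·A⁻¹
The terms do not share a single dimension (kg·m²·s⁻³·A⁻¹ vs kg·m·s⁻³·A⁻¹).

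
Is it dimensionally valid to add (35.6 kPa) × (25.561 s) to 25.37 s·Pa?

Expand each in SI base units:
  (35.6 kPa) × (25.561 s):  [kg·m⁻¹·s⁻²] · [s] = kg·m⁻¹·s⁻¹
  25.37 s·Pa:  Pa·s = N·m⁻²·s = kg·m⁻¹·s⁻¹
Both are kg·m⁻¹·s⁻¹, so they have the same dimensions and can be added.

Yes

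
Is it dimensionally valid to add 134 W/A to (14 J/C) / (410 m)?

Work out the base dimensions of each:
  134 W/A:  W·A⁻¹ = J·s⁻¹·A⁻¹ = kg·m²·s⁻³·A⁻¹
  (14 J/C) / (410 m):  [kg·m²·s⁻³·A⁻¹] / [m] = kg·m·s⁻³·A⁻¹
kg·m²·s⁻³·A⁻¹ ≠ kg·m·s⁻³·A⁻¹, so they cannot be added.

No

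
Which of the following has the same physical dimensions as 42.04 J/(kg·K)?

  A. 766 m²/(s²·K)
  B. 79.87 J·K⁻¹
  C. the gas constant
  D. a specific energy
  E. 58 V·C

Reference: J·kg⁻¹·K⁻¹ = N·m·kg⁻¹·K⁻¹ = m²·s⁻²·K⁻¹.
Each option:
  A. m²·s⁻²·K⁻¹  ← same
  B. J·K⁻¹ = N·m·K⁻¹ = kg·m²·s⁻²·K⁻¹
  C. [gas constant] = kg·m²·s⁻²·K⁻¹·mol⁻¹
  D. [specific energy] = m²·s⁻²
  E. C·V = s·A·J·C⁻¹ = kg·m²·s⁻²
Only A. matches m²·s⁻²·K⁻¹.

A.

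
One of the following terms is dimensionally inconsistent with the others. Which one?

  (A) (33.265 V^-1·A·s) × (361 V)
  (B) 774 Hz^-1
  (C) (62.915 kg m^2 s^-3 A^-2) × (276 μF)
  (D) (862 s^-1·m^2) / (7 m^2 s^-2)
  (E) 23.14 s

In SI base units:
  (A) [kg⁻¹·m⁻²·s⁴·A²] · [kg·m²·s⁻³·A⁻¹] = s·A
  (B) Hz⁻¹ = (s⁻¹)⁻¹ = s
  (C) [kg·m²·s⁻³·A⁻²] · [kg⁻¹·m⁻²·s⁴·A²] = s
  (D) [m²·s⁻¹] / [m²·s⁻²] = s
  (E) s
All reduce to s except (A), which is s·A.

(A)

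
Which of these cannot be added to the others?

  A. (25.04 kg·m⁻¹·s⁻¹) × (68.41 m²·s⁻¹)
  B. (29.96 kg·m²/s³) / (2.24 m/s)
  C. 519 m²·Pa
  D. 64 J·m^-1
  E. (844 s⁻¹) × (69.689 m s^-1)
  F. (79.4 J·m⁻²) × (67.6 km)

E.

Expand each in SI base units:
  A. [kg·m⁻¹·s⁻¹] · [m²·s⁻¹] = kg·m·s⁻²
  B. [kg·m²·s⁻³] / [m·s⁻¹] = kg·m·s⁻²
  C. Pa·m² = N·m⁻²·m² = kg·m·s⁻²
  D. J·m⁻¹ = N·m·m⁻¹ = kg·m·s⁻²
  E. [s⁻¹] · [m·s⁻¹] = m·s⁻²
  F. [kg·s⁻²] · [m] = kg·m·s⁻²
All reduce to kg·m·s⁻² except E., which is m·s⁻².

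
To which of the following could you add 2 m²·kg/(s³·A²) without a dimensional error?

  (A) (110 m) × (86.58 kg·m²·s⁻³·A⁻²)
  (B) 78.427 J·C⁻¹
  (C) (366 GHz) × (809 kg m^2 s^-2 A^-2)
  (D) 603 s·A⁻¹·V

(C)

Reference: kg·m²·s⁻³·A⁻².
Each option:
  (A) [m] · [kg·m²·s⁻³·A⁻²] = kg·m³·s⁻³·A⁻²
  (B) J·C⁻¹ = N·m·(s·A)⁻¹ = kg·m²·s⁻³·A⁻¹
  (C) [s⁻¹] · [kg·m²·s⁻²·A⁻²] = kg·m²·s⁻³·A⁻²  ← same
  (D) V·s·A⁻¹ = J·C⁻¹·s·A⁻¹ = kg·m²·s⁻²·A⁻²
Only (C) matches kg·m²·s⁻³·A⁻².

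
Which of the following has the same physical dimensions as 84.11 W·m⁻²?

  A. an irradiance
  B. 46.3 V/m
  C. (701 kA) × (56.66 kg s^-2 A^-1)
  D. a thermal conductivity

Reference: W·m⁻² = J·s⁻¹·m⁻² = kg·s⁻³.
Each option:
  A. [irradiance] = kg·s⁻³  ← same
  B. V·m⁻¹ = J·C⁻¹·m⁻¹ = kg·m·s⁻³·A⁻¹
  C. [A] · [kg·s⁻²·A⁻¹] = kg·s⁻²
  D. [thermal conductivity] = kg·m·s⁻³·K⁻¹
Only A. matches kg·s⁻³.

A.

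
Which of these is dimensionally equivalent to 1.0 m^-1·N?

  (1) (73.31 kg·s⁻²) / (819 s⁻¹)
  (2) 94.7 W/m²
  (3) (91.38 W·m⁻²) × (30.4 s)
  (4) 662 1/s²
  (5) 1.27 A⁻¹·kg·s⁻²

(3)

Reference: N·m⁻¹ = kg·m·s⁻²·m⁻¹ = kg·s⁻².
Each option:
  (1) [kg·s⁻²] / [s⁻¹] = kg·s⁻¹
  (2) W·m⁻² = J·s⁻¹·m⁻² = kg·s⁻³
  (3) [kg·s⁻³] · [s] = kg·s⁻²  ← same
  (4) s⁻²
  (5) kg·s⁻²·A⁻¹
Only (3) matches kg·s⁻².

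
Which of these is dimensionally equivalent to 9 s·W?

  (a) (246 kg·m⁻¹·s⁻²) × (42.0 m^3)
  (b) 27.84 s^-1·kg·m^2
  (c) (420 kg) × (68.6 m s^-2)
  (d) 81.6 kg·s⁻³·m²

Reference: W·s = J·s⁻¹·s = kg·m²·s⁻².
Each option:
  (a) [kg·m⁻¹·s⁻²] · [m³] = kg·m²·s⁻²  ← same
  (b) kg·m²·s⁻¹
  (c) [kg] · [m·s⁻²] = kg·m·s⁻²
  (d) kg·m²·s⁻³
Only (a) matches kg·m²·s⁻².

(a)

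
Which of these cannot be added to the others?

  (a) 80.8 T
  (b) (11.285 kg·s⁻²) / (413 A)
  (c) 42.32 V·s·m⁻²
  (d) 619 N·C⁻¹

(d)

In SI base units:
  (a) T = Wb·m⁻² = kg·s⁻²·A⁻¹
  (b) [kg·s⁻²] / [A] = kg·s⁻²·A⁻¹
  (c) V·s·m⁻² = J·C⁻¹·s·m⁻² = kg·s⁻²·A⁻¹
  (d) N·C⁻¹ = kg·m·s⁻²·(s·A)⁻¹ = kg·m·s⁻³·A⁻¹
All reduce to kg·s⁻²·A⁻¹ except (d), which is kg·m·s⁻³·A⁻¹.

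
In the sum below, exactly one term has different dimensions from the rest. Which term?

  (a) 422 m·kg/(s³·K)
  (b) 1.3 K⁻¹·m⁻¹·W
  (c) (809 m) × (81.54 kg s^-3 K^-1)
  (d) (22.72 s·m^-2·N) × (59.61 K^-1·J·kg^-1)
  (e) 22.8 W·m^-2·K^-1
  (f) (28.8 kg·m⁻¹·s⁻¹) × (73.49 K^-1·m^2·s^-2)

(e)

Dimensions:
  (a) kg·m·s⁻³·K⁻¹
  (b) W·m⁻¹·K⁻¹ = J·s⁻¹·m⁻¹·K⁻¹ = kg·m·s⁻³·K⁻¹
  (c) [m] · [kg·s⁻³·K⁻¹] = kg·m·s⁻³·K⁻¹
  (d) [kg·m⁻¹·s⁻¹] · [m²·s⁻²·K⁻¹] = kg·m·s⁻³·K⁻¹
  (e) W·m⁻²·K⁻¹ = J·s⁻¹·m⁻²·K⁻¹ = kg·s⁻³·K⁻¹
  (f) [kg·m⁻¹·s⁻¹] · [m²·s⁻²·K⁻¹] = kg·m·s⁻³·K⁻¹
All reduce to kg·m·s⁻³·K⁻¹ except (e), which is kg·s⁻³·K⁻¹.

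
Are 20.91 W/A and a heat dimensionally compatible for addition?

Reduce each to base SI dimensions:
  20.91 W/A:  W·A⁻¹ = J·s⁻¹·A⁻¹ = kg·m²·s⁻³·A⁻¹
  a heat:  [heat] = kg·m²·s⁻²
kg·m²·s⁻³·A⁻¹ ≠ kg·m²·s⁻², so they cannot be added.

No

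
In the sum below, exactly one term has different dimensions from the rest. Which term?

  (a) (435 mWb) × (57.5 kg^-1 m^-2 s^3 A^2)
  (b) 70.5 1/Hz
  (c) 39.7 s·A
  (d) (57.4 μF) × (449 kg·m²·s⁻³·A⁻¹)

(b)

In SI base units:
  (a) [kg·m²·s⁻²·A⁻¹] · [kg⁻¹·m⁻²·s³·A²] = s·A
  (b) Hz⁻¹ = (s⁻¹)⁻¹ = s
  (c) A·s = s·A
  (d) [kg⁻¹·m⁻²·s⁴·A²] · [kg·m²·s⁻³·A⁻¹] = s·A
All reduce to s·A except (b), which is s.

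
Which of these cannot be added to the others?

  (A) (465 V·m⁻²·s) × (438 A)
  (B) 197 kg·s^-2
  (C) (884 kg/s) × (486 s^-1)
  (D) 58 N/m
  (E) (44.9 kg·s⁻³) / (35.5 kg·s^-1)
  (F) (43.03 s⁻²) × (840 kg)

(E)

In SI base units:
  (A) [kg·s⁻²·A⁻¹] · [A] = kg·s⁻²
  (B) kg·s⁻²
  (C) [kg·s⁻¹] · [s⁻¹] = kg·s⁻²
  (D) N·m⁻¹ = kg·m·s⁻²·m⁻¹ = kg·s⁻²
  (E) [kg·s⁻³] / [kg·s⁻¹] = s⁻²
  (F) [s⁻²] · [kg] = kg·s⁻²
All reduce to kg·s⁻² except (E), which is s⁻².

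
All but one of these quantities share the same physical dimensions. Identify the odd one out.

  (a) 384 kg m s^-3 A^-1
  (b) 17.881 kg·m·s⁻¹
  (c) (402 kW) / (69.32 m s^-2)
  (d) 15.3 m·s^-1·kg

Expand each in SI base units:
  (a) kg·m·s⁻³·A⁻¹
  (b) kg·m·s⁻¹
  (c) [kg·m²·s⁻³] / [m·s⁻²] = kg·m·s⁻¹
  (d) kg·m·s⁻¹
All reduce to kg·m·s⁻¹ except (a), which is kg·m·s⁻³·A⁻¹.

(a)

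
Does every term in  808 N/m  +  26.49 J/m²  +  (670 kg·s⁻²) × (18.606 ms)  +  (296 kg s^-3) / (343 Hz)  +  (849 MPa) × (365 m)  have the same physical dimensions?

In SI base units:
  808 N/m:  N·m⁻¹ = kg·m·s⁻²·m⁻¹ = kg·s⁻²
  26.49 J/m²:  J·m⁻² = N·m·m⁻² = kg·s⁻²
  (670 kg·s⁻²) × (18.606 ms):  [kg·s⁻²] · [s] = kg·s⁻¹
  (296 kg s^-3) / (343 Hz):  [kg·s⁻³] / [s⁻¹] = kg·s⁻²
  (849 MPa) × (365 m):  [kg·m⁻¹·s⁻²] · [m] = kg·s⁻²
The terms do not share a single dimension (kg·s⁻² vs kg·s⁻¹).

No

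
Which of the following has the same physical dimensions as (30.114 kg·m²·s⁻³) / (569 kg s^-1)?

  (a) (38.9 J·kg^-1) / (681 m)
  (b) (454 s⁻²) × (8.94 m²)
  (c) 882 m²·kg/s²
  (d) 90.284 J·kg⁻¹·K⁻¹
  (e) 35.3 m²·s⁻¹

Reference: [kg·m²·s⁻³] / [kg·s⁻¹] = m²·s⁻².
Each option:
  (a) [m²·s⁻²] / [m] = m·s⁻²
  (b) [s⁻²] · [m²] = m²·s⁻²  ← same
  (c) kg·m²·s⁻²
  (d) J·kg⁻¹·K⁻¹ = N·m·kg⁻¹·K⁻¹ = m²·s⁻²·K⁻¹
  (e) m²·s⁻¹
Only (b) matches m²·s⁻².

(b)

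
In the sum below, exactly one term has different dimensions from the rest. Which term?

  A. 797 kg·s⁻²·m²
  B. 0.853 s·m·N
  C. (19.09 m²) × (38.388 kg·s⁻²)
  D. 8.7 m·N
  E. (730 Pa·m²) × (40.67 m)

B.

Work out the base dimensions of each:
  A. kg·m²·s⁻²
  B. N·m·s = kg·m·s⁻²·m·s = kg·m²·s⁻¹
  C. [m²] · [kg·s⁻²] = kg·m²·s⁻²
  D. N·m = kg·m·s⁻²·m = kg·m²·s⁻²
  E. [kg·m·s⁻²] · [m] = kg·m²·s⁻²
All reduce to kg·m²·s⁻² except B., which is kg·m²·s⁻¹.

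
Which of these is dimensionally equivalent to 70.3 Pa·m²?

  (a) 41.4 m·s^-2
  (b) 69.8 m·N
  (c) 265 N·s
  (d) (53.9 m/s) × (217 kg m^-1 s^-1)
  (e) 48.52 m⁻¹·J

(e)

Reference: Pa·m² = N·m⁻²·m² = kg·m·s⁻².
Each option:
  (a) m·s⁻²
  (b) N·m = kg·m·s⁻²·m = kg·m²·s⁻²
  (c) N·s = kg·m·s⁻²·s = kg·m·s⁻¹
  (d) [m·s⁻¹] · [kg·m⁻¹·s⁻¹] = kg·s⁻²
  (e) J·m⁻¹ = N·m·m⁻¹ = kg·m·s⁻²  ← same
Only (e) matches kg·m·s⁻².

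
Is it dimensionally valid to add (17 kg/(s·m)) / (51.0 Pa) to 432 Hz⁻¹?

Expand each in SI base units:
  (17 kg/(s·m)) / (51.0 Pa):  [kg·m⁻¹·s⁻¹] / [kg·m⁻¹·s⁻²] = s
  432 Hz⁻¹:  Hz⁻¹ = (s⁻¹)⁻¹ = s
Both are s, so they have the same dimensions and can be added.

Yes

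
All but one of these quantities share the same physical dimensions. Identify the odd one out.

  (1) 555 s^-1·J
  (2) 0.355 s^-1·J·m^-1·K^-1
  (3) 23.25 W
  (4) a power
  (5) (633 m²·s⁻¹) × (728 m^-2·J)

(2)

In SI base units:
  (1) J·s⁻¹ = N·m·s⁻¹ = kg·m²·s⁻³
  (2) J·s⁻¹·m⁻¹·K⁻¹ = N·m·s⁻¹·m⁻¹·K⁻¹ = kg·m·s⁻³·K⁻¹
  (3) W = J·s⁻¹ = kg·m²·s⁻³
  (4) [power] = kg·m²·s⁻³
  (5) [m²·s⁻¹] · [kg·s⁻²] = kg·m²·s⁻³
All reduce to kg·m²·s⁻³ except (2), which is kg·m·s⁻³·K⁻¹.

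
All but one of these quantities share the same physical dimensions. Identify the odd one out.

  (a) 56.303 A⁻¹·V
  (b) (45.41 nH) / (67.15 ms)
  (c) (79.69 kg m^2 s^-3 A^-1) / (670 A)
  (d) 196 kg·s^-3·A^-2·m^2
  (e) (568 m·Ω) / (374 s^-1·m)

(e)

Dimensions:
  (a) V·A⁻¹ = J·C⁻¹·A⁻¹ = kg·m²·s⁻³·A⁻²
  (b) [kg·m²·s⁻²·A⁻²] / [s] = kg·m²·s⁻³·A⁻²
  (c) [kg·m²·s⁻³·A⁻¹] / [A] = kg·m²·s⁻³·A⁻²
  (d) kg·m²·s⁻³·A⁻²
  (e) [kg·m³·s⁻³·A⁻²] / [m·s⁻¹] = kg·m²·s⁻²·A⁻²
All reduce to kg·m²·s⁻³·A⁻² except (e), which is kg·m²·s⁻²·A⁻².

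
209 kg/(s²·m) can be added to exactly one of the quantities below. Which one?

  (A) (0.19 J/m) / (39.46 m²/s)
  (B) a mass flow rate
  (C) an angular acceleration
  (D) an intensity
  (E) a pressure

(E)

Reference: kg·m⁻¹·s⁻².
Each option:
  (A) [kg·m·s⁻²] / [m²·s⁻¹] = kg·m⁻¹·s⁻¹
  (B) [mass flow rate] = kg·s⁻¹
  (C) [angular acceleration] = s⁻²
  (D) [intensity] = kg·s⁻³
  (E) [pressure] = kg·m⁻¹·s⁻²  ← same
Only (E) matches kg·m⁻¹·s⁻².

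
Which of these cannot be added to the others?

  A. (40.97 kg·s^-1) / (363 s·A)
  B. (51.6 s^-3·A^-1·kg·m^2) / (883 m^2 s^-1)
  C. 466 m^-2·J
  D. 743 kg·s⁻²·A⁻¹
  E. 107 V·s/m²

C.

In SI base units:
  A. [kg·s⁻¹] / [s·A] = kg·s⁻²·A⁻¹
  B. [kg·m²·s⁻³·A⁻¹] / [m²·s⁻¹] = kg·s⁻²·A⁻¹
  C. J·m⁻² = N·m·m⁻² = kg·s⁻²
  D. kg·s⁻²·A⁻¹
  E. V·s·m⁻² = J·C⁻¹·s·m⁻² = kg·s⁻²·A⁻¹
All reduce to kg·s⁻²·A⁻¹ except C., which is kg·s⁻².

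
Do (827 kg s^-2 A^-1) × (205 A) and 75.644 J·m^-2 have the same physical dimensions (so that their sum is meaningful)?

In SI base units:
  (827 kg s^-2 A^-1) × (205 A):  [kg·s⁻²·A⁻¹] · [A] = kg·s⁻²
  75.644 J·m^-2:  J·m⁻² = N·m·m⁻² = kg·s⁻²
Both are kg·s⁻², so they have the same dimensions and can be added.

Yes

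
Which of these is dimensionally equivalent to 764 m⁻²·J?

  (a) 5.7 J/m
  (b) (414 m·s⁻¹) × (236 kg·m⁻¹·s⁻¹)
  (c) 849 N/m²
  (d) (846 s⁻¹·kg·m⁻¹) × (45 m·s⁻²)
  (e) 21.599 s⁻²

(b)

Reference: J·m⁻² = N·m·m⁻² = kg·s⁻².
Each option:
  (a) J·m⁻¹ = N·m·m⁻¹ = kg·m·s⁻²
  (b) [m·s⁻¹] · [kg·m⁻¹·s⁻¹] = kg·s⁻²  ← same
  (c) N·m⁻² = kg·m·s⁻²·m⁻² = kg·m⁻¹·s⁻²
  (d) [kg·m⁻¹·s⁻¹] · [m·s⁻²] = kg·s⁻³
  (e) s⁻²
Only (b) matches kg·s⁻².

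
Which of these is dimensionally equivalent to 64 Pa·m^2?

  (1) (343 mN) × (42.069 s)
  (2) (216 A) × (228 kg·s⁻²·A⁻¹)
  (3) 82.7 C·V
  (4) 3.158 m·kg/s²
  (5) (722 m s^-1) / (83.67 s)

(4)

Reference: Pa·m² = N·m⁻²·m² = kg·m·s⁻².
Each option:
  (1) [kg·m·s⁻²] · [s] = kg·m·s⁻¹
  (2) [A] · [kg·s⁻²·A⁻¹] = kg·s⁻²
  (3) C·V = s·A·J·C⁻¹ = kg·m²·s⁻²
  (4) kg·m·s⁻²  ← same
  (5) [m·s⁻¹] / [s] = m·s⁻²
Only (4) matches kg·m·s⁻².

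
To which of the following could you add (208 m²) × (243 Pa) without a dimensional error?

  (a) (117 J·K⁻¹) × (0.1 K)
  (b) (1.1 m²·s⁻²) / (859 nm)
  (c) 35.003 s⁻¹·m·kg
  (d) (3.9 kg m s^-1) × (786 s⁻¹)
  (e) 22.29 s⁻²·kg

Reference: [m²] · [kg·m⁻¹·s⁻²] = kg·m·s⁻².
Each option:
  (a) [kg·m²·s⁻²·K⁻¹] · [K] = kg·m²·s⁻²
  (b) [m²·s⁻²] / [m] = m·s⁻²
  (c) kg·m·s⁻¹
  (d) [kg·m·s⁻¹] · [s⁻¹] = kg·m·s⁻²  ← same
  (e) kg·s⁻²
Only (d) matches kg·m·s⁻².

(d)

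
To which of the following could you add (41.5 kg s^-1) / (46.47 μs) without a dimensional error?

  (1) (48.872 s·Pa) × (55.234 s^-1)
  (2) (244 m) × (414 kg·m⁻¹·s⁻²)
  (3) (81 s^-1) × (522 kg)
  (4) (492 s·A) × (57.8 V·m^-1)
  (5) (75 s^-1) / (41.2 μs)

Reference: [kg·s⁻¹] / [s] = kg·s⁻².
Each option:
  (1) [kg·m⁻¹·s⁻¹] · [s⁻¹] = kg·m⁻¹·s⁻²
  (2) [m] · [kg·m⁻¹·s⁻²] = kg·s⁻²  ← same
  (3) [s⁻¹] · [kg] = kg·s⁻¹
  (4) [s·A] · [kg·m·s⁻³·A⁻¹] = kg·m·s⁻²
  (5) [s⁻¹] / [s] = s⁻²
Only (2) matches kg·s⁻².

(2)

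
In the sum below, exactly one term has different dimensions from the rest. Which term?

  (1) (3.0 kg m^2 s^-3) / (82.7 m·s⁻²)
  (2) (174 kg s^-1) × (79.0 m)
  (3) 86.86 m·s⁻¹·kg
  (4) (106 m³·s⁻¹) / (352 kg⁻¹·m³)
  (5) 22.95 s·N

(4)

Dimensions:
  (1) [kg·m²·s⁻³] / [m·s⁻²] = kg·m·s⁻¹
  (2) [kg·s⁻¹] · [m] = kg·m·s⁻¹
  (3) kg·m·s⁻¹
  (4) [m³·s⁻¹] / [kg⁻¹·m³] = kg·s⁻¹
  (5) N·s = kg·m·s⁻²·s = kg·m·s⁻¹
All reduce to kg·m·s⁻¹ except (4), which is kg·s⁻¹.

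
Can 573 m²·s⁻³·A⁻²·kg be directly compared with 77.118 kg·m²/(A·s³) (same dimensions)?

Reduce each to base SI dimensions:
  573 m²·s⁻³·A⁻²·kg:  kg·m²·s⁻³·A⁻²
  77.118 kg·m²/(A·s³):  kg·m²·s⁻³·A⁻¹
kg·m²·s⁻³·A⁻² ≠ kg·m²·s⁻³·A⁻¹, so they cannot be added.

No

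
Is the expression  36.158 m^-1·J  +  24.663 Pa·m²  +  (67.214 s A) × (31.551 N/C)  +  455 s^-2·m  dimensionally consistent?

No

Work out the base dimensions of each:
  36.158 m^-1·J:  J·m⁻¹ = N·m·m⁻¹ = kg·m·s⁻²
  24.663 Pa·m²:  Pa·m² = N·m⁻²·m² = kg·m·s⁻²
  (67.214 s A) × (31.551 N/C):  [s·A] · [kg·m·s⁻³·A⁻¹] = kg·m·s⁻²
  455 s^-2·m:  m·s⁻²
The terms do not share a single dimension (kg·m·s⁻² vs m·s⁻²).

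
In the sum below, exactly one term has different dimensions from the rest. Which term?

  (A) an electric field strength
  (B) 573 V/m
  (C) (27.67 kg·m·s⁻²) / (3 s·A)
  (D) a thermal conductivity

(D)

Reduce each to base SI dimensions:
  (A) [electric field strength] = kg·m·s⁻³·A⁻¹
  (B) V·m⁻¹ = J·C⁻¹·m⁻¹ = kg·m·s⁻³·A⁻¹
  (C) [kg·m·s⁻²] / [s·A] = kg·m·s⁻³·A⁻¹
  (D) [thermal conductivity] = kg·m·s⁻³·K⁻¹
All reduce to kg·m·s⁻³·A⁻¹ except (D), which is kg·m·s⁻³·K⁻¹.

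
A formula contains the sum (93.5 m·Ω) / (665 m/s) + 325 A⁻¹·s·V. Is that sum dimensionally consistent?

Yes

Expand each in SI base units:
  (93.5 m·Ω) / (665 m/s):  [kg·m³·s⁻³·A⁻²] / [m·s⁻¹] = kg·m²·s⁻²·A⁻²
  325 A⁻¹·s·V:  V·s·A⁻¹ = J·C⁻¹·s·A⁻¹ = kg·m²·s⁻²·A⁻²
Both are kg·m²·s⁻²·A⁻², so they have the same dimensions and can be added.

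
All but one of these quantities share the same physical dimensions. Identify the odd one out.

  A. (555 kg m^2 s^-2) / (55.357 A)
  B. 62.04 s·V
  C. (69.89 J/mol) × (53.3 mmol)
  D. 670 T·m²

C.

In SI base units:
  A. [kg·m²·s⁻²] / [A] = kg·m²·s⁻²·A⁻¹
  B. V·s = J·C⁻¹·s = kg·m²·s⁻²·A⁻¹
  C. [kg·m²·s⁻²·mol⁻¹] · [mol] = kg·m²·s⁻²
  D. T·m² = Wb·m⁻²·m² = kg·m²·s⁻²·A⁻¹
All reduce to kg·m²·s⁻²·A⁻¹ except C., which is kg·m²·s⁻².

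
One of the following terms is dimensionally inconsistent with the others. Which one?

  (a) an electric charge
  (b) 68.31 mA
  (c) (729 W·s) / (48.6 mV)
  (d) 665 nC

(b)

Dimensions:
  (a) [electric charge] = s·A
  (b) A
  (c) [kg·m²·s⁻²] / [kg·m²·s⁻³·A⁻¹] = s·A
  (d) C = s·A
All reduce to s·A except (b), which is A.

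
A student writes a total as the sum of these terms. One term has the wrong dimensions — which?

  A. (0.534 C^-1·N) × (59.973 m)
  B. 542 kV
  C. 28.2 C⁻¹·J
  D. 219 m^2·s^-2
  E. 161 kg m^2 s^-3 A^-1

D.

Expand each in SI base units:
  A. [kg·m·s⁻³·A⁻¹] · [m] = kg·m²·s⁻³·A⁻¹
  B. V = J·C⁻¹ = kg·m²·s⁻³·A⁻¹
  C. J·C⁻¹ = N·m·(s·A)⁻¹ = kg·m²·s⁻³·A⁻¹
  D. m²·s⁻²
  E. kg·m²·s⁻³·A⁻¹
All reduce to kg·m²·s⁻³·A⁻¹ except D., which is m²·s⁻².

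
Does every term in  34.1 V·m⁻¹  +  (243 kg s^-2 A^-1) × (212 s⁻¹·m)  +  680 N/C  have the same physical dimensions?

Yes

Dimensions:
  34.1 V·m⁻¹:  V·m⁻¹ = J·C⁻¹·m⁻¹ = kg·m·s⁻³·A⁻¹
  (243 kg s^-2 A^-1) × (212 s⁻¹·m):  [kg·s⁻²·A⁻¹] · [m·s⁻¹] = kg·m·s⁻³·A⁻¹
  680 N/C:  N·C⁻¹ = kg·m·s⁻²·(s·A)⁻¹ = kg·m·s⁻³·A⁻¹
Every term reduces to kg·m·s⁻³·A⁻¹.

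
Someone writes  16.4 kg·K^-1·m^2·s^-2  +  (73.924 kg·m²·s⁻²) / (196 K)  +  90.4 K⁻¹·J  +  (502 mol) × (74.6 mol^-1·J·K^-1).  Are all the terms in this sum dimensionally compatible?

Expand each in SI base units:
  16.4 kg·K^-1·m^2·s^-2:  kg·m²·s⁻²·K⁻¹
  (73.924 kg·m²·s⁻²) / (196 K):  [kg·m²·s⁻²] / [K] = kg·m²·s⁻²·K⁻¹
  90.4 K⁻¹·J:  J·K⁻¹ = N·m·K⁻¹ = kg·m²·s⁻²·K⁻¹
  (502 mol) × (74.6 mol^-1·J·K^-1):  [mol] · [kg·m²·s⁻²·K⁻¹·mol⁻¹] = kg·m²·s⁻²·K⁻¹
Every term reduces to kg·m²·s⁻²·K⁻¹.

Yes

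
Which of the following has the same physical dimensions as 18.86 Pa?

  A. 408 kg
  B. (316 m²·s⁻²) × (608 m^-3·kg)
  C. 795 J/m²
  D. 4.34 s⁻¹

B.

Reference: Pa = N·m⁻² = kg·m⁻¹·s⁻².
Each option:
  A. kg
  B. [m²·s⁻²] · [kg·m⁻³] = kg·m⁻¹·s⁻²  ← same
  C. J·m⁻² = N·m·m⁻² = kg·s⁻²
  D. s⁻¹
Only B. matches kg·m⁻¹·s⁻².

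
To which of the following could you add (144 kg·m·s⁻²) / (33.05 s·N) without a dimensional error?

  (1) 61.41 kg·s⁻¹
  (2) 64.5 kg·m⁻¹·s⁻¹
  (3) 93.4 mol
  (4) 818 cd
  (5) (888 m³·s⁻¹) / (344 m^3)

(5)

Reference: [kg·m·s⁻²] / [kg·m·s⁻¹] = s⁻¹.
Each option:
  (1) kg·s⁻¹
  (2) kg·m⁻¹·s⁻¹
  (3) mol
  (4) cd
  (5) [m³·s⁻¹] / [m³] = s⁻¹  ← same
Only (5) matches s⁻¹.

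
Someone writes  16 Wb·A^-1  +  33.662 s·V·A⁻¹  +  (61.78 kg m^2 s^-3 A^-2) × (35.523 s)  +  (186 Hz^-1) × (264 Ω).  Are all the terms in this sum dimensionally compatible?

Dimensions:
  16 Wb·A^-1:  Wb·A⁻¹ = V·s·A⁻¹ = kg·m²·s⁻²·A⁻²
  33.662 s·V·A⁻¹:  V·s·A⁻¹ = J·C⁻¹·s·A⁻¹ = kg·m²·s⁻²·A⁻²
  (61.78 kg m^2 s^-3 A^-2) × (35.523 s):  [kg·m²·s⁻³·A⁻²] · [s] = kg·m²·s⁻²·A⁻²
  (186 Hz^-1) × (264 Ω):  [s] · [kg·m²·s⁻³·A⁻²] = kg·m²·s⁻²·A⁻²
Every term reduces to kg·m²·s⁻²·A⁻².

Yes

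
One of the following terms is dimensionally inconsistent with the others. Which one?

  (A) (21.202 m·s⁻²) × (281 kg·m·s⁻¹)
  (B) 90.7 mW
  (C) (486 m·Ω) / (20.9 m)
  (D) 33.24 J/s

(C)

Reduce each to base SI dimensions:
  (A) [m·s⁻²] · [kg·m·s⁻¹] = kg·m²·s⁻³
  (B) W = J·s⁻¹ = kg·m²·s⁻³
  (C) [kg·m³·s⁻³·A⁻²] / [m] = kg·m²·s⁻³·A⁻²
  (D) J·s⁻¹ = N·m·s⁻¹ = kg·m²·s⁻³
All reduce to kg·m²·s⁻³ except (C), which is kg·m²·s⁻³·A⁻².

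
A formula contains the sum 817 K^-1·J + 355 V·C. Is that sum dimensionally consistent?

No

In SI base units:
  817 K^-1·J:  J·K⁻¹ = N·m·K⁻¹ = kg·m²·s⁻²·K⁻¹
  355 V·C:  C·V = s·A·J·C⁻¹ = kg·m²·s⁻²
kg·m²·s⁻²·K⁻¹ ≠ kg·m²·s⁻², so they cannot be added.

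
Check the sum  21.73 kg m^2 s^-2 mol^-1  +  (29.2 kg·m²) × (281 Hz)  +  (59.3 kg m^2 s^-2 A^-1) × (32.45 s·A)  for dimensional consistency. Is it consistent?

In SI base units:
  21.73 kg m^2 s^-2 mol^-1:  kg·m²·s⁻²·mol⁻¹
  (29.2 kg·m²) × (281 Hz):  [kg·m²] · [s⁻¹] = kg·m²·s⁻¹
  (59.3 kg m^2 s^-2 A^-1) × (32.45 s·A):  [kg·m²·s⁻²·A⁻¹] · [s·A] = kg·m²·s⁻¹
The terms do not share a single dimension (kg·m²·s⁻²·mol⁻¹ vs kg·m²·s⁻¹).

No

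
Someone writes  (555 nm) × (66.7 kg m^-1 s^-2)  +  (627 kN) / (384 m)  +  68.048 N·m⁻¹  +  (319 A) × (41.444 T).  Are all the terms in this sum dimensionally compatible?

Reduce each to base SI dimensions:
  (555 nm) × (66.7 kg m^-1 s^-2):  [m] · [kg·m⁻¹·s⁻²] = kg·s⁻²
  (627 kN) / (384 m):  [kg·m·s⁻²] / [m] = kg·s⁻²
  68.048 N·m⁻¹:  N·m⁻¹ = kg·m·s⁻²·m⁻¹ = kg·s⁻²
  (319 A) × (41.444 T):  [A] · [kg·s⁻²·A⁻¹] = kg·s⁻²
Every term reduces to kg·s⁻².

Yes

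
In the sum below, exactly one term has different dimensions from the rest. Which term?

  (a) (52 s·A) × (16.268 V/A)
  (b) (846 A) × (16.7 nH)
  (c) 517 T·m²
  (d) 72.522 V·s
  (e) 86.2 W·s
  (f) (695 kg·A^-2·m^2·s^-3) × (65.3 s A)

(e)

Work out the base dimensions of each:
  (a) [s·A] · [kg·m²·s⁻³·A⁻²] = kg·m²·s⁻²·A⁻¹
  (b) [A] · [kg·m²·s⁻²·A⁻²] = kg·m²·s⁻²·A⁻¹
  (c) T·m² = Wb·m⁻²·m² = kg·m²·s⁻²·A⁻¹
  (d) V·s = J·C⁻¹·s = kg·m²·s⁻²·A⁻¹
  (e) W·s = J·s⁻¹·s = kg·m²·s⁻²
  (f) [kg·m²·s⁻³·A⁻²] · [s·A] = kg·m²·s⁻²·A⁻¹
All reduce to kg·m²·s⁻²·A⁻¹ except (e), which is kg·m²·s⁻².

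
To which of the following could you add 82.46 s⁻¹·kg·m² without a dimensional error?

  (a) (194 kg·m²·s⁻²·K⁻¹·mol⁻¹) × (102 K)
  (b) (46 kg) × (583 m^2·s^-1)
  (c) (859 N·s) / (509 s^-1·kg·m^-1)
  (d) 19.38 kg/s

Reference: kg·m²·s⁻¹.
Each option:
  (a) [kg·m²·s⁻²·K⁻¹·mol⁻¹] · [K] = kg·m²·s⁻²·mol⁻¹
  (b) [kg] · [m²·s⁻¹] = kg·m²·s⁻¹  ← same
  (c) [kg·m·s⁻¹] / [kg·m⁻¹·s⁻¹] = m²
  (d) kg·s⁻¹
Only (b) matches kg·m²·s⁻¹.

(b)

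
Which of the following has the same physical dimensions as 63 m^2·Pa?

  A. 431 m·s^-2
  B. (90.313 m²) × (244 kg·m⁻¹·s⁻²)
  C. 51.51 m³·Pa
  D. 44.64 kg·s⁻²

Reference: Pa·m² = N·m⁻²·m² = kg·m·s⁻².
Each option:
  A. m·s⁻²
  B. [m²] · [kg·m⁻¹·s⁻²] = kg·m·s⁻²  ← same
  C. Pa·m³ = N·m⁻²·m³ = kg·m²·s⁻²
  D. kg·s⁻²
Only B. matches kg·m·s⁻².

B.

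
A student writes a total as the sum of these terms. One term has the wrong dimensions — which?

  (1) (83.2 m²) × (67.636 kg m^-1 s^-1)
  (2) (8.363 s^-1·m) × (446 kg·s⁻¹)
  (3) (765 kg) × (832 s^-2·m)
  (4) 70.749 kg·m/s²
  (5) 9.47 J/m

In SI base units:
  (1) [m²] · [kg·m⁻¹·s⁻¹] = kg·m·s⁻¹
  (2) [m·s⁻¹] · [kg·s⁻¹] = kg·m·s⁻²
  (3) [kg] · [m·s⁻²] = kg·m·s⁻²
  (4) kg·m·s⁻²
  (5) J·m⁻¹ = N·m·m⁻¹ = kg·m·s⁻²
All reduce to kg·m·s⁻² except (1), which is kg·m·s⁻¹.

(1)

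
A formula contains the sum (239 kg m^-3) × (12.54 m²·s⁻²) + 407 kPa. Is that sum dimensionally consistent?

In SI base units:
  (239 kg m^-3) × (12.54 m²·s⁻²):  [kg·m⁻³] · [m²·s⁻²] = kg·m⁻¹·s⁻²
  407 kPa:  Pa = N·m⁻² = kg·m⁻¹·s⁻²
Both are kg·m⁻¹·s⁻², so they have the same dimensions and can be added.

Yes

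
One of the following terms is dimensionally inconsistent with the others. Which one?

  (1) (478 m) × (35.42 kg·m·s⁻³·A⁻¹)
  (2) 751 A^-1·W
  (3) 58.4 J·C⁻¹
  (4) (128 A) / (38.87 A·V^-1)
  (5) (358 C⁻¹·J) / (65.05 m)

(5)

Dimensions:
  (1) [m] · [kg·m·s⁻³·A⁻¹] = kg·m²·s⁻³·A⁻¹
  (2) W·A⁻¹ = J·s⁻¹·A⁻¹ = kg·m²·s⁻³·A⁻¹
  (3) J·C⁻¹ = N·m·(s·A)⁻¹ = kg·m²·s⁻³·A⁻¹
  (4) [A] / [kg⁻¹·m⁻²·s³·A²] = kg·m²·s⁻³·A⁻¹
  (5) [kg·m²·s⁻³·A⁻¹] / [m] = kg·m·s⁻³·A⁻¹
All reduce to kg·m²·s⁻³·A⁻¹ except (5), which is kg·m·s⁻³·A⁻¹.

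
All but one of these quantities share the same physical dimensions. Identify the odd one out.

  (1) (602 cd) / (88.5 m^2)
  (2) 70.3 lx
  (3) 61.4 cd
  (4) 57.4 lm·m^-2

Work out the base dimensions of each:
  (1) [cd] / [m²] = m⁻²·cd
  (2) lx = lm·m⁻² = m⁻²·cd
  (3) cd
  (4) lm·m⁻² = cd·m⁻² = m⁻²·cd
All reduce to m⁻²·cd except (3), which is cd.

(3)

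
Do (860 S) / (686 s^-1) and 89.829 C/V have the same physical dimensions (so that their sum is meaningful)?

Reduce each to base SI dimensions:
  (860 S) / (686 s^-1):  [kg⁻¹·m⁻²·s³·A²] / [s⁻¹] = kg⁻¹·m⁻²·s⁴·A²
  89.829 C/V:  C·V⁻¹ = s·A·(J·C⁻¹)⁻¹ = kg⁻¹·m⁻²·s⁴·A²
Both are kg⁻¹·m⁻²·s⁴·A², so they have the same dimensions and can be added.

Yes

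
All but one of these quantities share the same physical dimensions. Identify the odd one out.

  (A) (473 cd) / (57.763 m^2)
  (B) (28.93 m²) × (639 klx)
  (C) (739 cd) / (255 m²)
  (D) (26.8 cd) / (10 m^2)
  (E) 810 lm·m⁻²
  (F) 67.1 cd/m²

Reduce each to base SI dimensions:
  (A) [cd] / [m²] = m⁻²·cd
  (B) [m²] · [m⁻²·cd] = cd
  (C) [cd] / [m²] = m⁻²·cd
  (D) [cd] / [m²] = m⁻²·cd
  (E) lm·m⁻² = cd·m⁻² = m⁻²·cd
  (F) cd·m⁻² = m⁻²·cd
All reduce to m⁻²·cd except (B), which is cd.

(B)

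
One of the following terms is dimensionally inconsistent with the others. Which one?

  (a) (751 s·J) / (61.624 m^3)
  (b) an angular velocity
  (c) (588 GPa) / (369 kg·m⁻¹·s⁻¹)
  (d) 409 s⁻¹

Dimensions:
  (a) [kg·m²·s⁻¹] / [m³] = kg·m⁻¹·s⁻¹
  (b) [angular velocity] = s⁻¹
  (c) [kg·m⁻¹·s⁻²] / [kg·m⁻¹·s⁻¹] = s⁻¹
  (d) s⁻¹
All reduce to s⁻¹ except (a), which is kg·m⁻¹·s⁻¹.

(a)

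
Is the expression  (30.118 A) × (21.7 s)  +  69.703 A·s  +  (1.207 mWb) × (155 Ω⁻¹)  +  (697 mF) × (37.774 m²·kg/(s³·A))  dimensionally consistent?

Dimensions:
  (30.118 A) × (21.7 s):  [A] · [s] = s·A
  69.703 A·s:  A·s = s·A
  (1.207 mWb) × (155 Ω⁻¹):  [kg·m²·s⁻²·A⁻¹] · [kg⁻¹·m⁻²·s³·A²] = s·A
  (697 mF) × (37.774 m²·kg/(s³·A)):  [kg⁻¹·m⁻²·s⁴·A²] · [kg·m²·s⁻³·A⁻¹] = s·A
Every term reduces to s·A.

Yes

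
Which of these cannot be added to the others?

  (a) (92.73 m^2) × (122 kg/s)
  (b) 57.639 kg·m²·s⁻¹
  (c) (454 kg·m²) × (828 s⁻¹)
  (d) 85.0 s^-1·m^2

(d)

In SI base units:
  (a) [m²] · [kg·s⁻¹] = kg·m²·s⁻¹
  (b) kg·m²·s⁻¹
  (c) [kg·m²] · [s⁻¹] = kg·m²·s⁻¹
  (d) m²·s⁻¹
All reduce to kg·m²·s⁻¹ except (d), which is m²·s⁻¹.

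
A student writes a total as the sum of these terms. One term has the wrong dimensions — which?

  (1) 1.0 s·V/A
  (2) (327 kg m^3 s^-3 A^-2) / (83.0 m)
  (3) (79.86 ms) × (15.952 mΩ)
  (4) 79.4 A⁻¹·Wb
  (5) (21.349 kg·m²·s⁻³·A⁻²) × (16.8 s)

(2)

Reduce each to base SI dimensions:
  (1) V·s·A⁻¹ = J·C⁻¹·s·A⁻¹ = kg·m²·s⁻²·A⁻²
  (2) [kg·m³·s⁻³·A⁻²] / [m] = kg·m²·s⁻³·A⁻²
  (3) [s] · [kg·m²·s⁻³·A⁻²] = kg·m²·s⁻²·A⁻²
  (4) Wb·A⁻¹ = V·s·A⁻¹ = kg·m²·s⁻²·A⁻²
  (5) [kg·m²·s⁻³·A⁻²] · [s] = kg·m²·s⁻²·A⁻²
All reduce to kg·m²·s⁻²·A⁻² except (2), which is kg·m²·s⁻³·A⁻².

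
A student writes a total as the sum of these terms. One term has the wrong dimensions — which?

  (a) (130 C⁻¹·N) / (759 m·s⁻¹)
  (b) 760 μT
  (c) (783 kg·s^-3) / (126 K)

In SI base units:
  (a) [kg·m·s⁻³·A⁻¹] / [m·s⁻¹] = kg·s⁻²·A⁻¹
  (b) T = Wb·m⁻² = kg·s⁻²·A⁻¹
  (c) [kg·s⁻³] / [K] = kg·s⁻³·K⁻¹
All reduce to kg·s⁻²·A⁻¹ except (c), which is kg·s⁻³·K⁻¹.

(c)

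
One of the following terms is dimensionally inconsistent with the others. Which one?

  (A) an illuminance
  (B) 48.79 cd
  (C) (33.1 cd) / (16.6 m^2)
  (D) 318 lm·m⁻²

(B)

Reduce each to base SI dimensions:
  (A) [illuminance] = m⁻²·cd
  (B) cd
  (C) [cd] / [m²] = m⁻²·cd
  (D) lm·m⁻² = cd·m⁻² = m⁻²·cd
All reduce to m⁻²·cd except (B), which is cd.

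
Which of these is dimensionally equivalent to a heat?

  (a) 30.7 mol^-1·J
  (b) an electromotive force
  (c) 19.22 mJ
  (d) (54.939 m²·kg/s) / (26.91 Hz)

(c)

Reference: [heat] = kg·m²·s⁻².
Each option:
  (a) J·mol⁻¹ = N·m·mol⁻¹ = kg·m²·s⁻²·mol⁻¹
  (b) [electromotive force] = kg·m²·s⁻³·A⁻¹
  (c) J = N·m = kg·m²·s⁻²  ← same
  (d) [kg·m²·s⁻¹] / [s⁻¹] = kg·m²
Only (c) matches kg·m²·s⁻².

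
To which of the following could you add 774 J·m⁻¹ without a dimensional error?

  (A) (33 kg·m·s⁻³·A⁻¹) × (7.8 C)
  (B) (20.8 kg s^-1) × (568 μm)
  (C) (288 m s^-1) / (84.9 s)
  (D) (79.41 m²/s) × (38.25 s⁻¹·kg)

(A)

Reference: J·m⁻¹ = N·m·m⁻¹ = kg·m·s⁻².
Each option:
  (A) [kg·m·s⁻³·A⁻¹] · [s·A] = kg·m·s⁻²  ← same
  (B) [kg·s⁻¹] · [m] = kg·m·s⁻¹
  (C) [m·s⁻¹] / [s] = m·s⁻²
  (D) [m²·s⁻¹] · [kg·s⁻¹] = kg·m²·s⁻²
Only (A) matches kg·m·s⁻².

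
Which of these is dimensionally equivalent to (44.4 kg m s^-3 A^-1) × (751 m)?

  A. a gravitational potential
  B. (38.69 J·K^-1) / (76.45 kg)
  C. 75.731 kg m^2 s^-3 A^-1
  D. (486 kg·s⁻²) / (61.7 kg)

C.

Reference: [kg·m·s⁻³·A⁻¹] · [m] = kg·m²·s⁻³·A⁻¹.
Each option:
  A. [gravitational potential] = m²·s⁻²
  B. [kg·m²·s⁻²·K⁻¹] / [kg] = m²·s⁻²·K⁻¹
  C. kg·m²·s⁻³·A⁻¹  ← same
  D. [kg·s⁻²] / [kg] = s⁻²
Only C. matches kg·m²·s⁻³·A⁻¹.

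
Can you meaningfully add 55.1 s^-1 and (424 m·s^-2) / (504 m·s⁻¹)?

In SI base units:
  55.1 s^-1:  s⁻¹
  (424 m·s^-2) / (504 m·s⁻¹):  [m·s⁻²] / [m·s⁻¹] = s⁻¹
Both are s⁻¹, so they have the same dimensions and can be added.

Yes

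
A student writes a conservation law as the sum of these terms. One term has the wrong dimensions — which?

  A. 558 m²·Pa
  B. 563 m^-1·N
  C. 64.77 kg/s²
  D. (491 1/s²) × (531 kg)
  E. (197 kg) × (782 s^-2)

Expand each in SI base units:
  A. Pa·m² = N·m⁻²·m² = kg·m·s⁻²
  B. N·m⁻¹ = kg·m·s⁻²·m⁻¹ = kg·s⁻²
  C. kg·s⁻²
  D. [s⁻²] · [kg] = kg·s⁻²
  E. [kg] · [s⁻²] = kg·s⁻²
All reduce to kg·s⁻² except A., which is kg·m·s⁻².

A.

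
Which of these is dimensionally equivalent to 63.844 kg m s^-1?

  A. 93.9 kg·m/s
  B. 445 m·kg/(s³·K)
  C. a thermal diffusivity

Reference: kg·m·s⁻¹.
Each option:
  A. kg·m·s⁻¹  ← same
  B. kg·m·s⁻³·K⁻¹
  C. [thermal diffusivity] = m²·s⁻¹
Only A. matches kg·m·s⁻¹.

A.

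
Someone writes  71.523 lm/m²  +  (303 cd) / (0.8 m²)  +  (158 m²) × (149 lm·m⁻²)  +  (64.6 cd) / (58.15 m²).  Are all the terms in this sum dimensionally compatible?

No

In SI base units:
  71.523 lm/m²:  lm·m⁻² = cd·m⁻² = m⁻²·cd
  (303 cd) / (0.8 m²):  [cd] / [m²] = m⁻²·cd
  (158 m²) × (149 lm·m⁻²):  [m²] · [m⁻²·cd] = cd
  (64.6 cd) / (58.15 m²):  [cd] / [m²] = m⁻²·cd
The terms do not share a single dimension (cd vs m⁻²·cd).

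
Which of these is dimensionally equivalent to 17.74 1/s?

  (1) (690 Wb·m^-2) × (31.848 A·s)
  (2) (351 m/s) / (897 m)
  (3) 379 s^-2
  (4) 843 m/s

(2)

Reference: s⁻¹.
Each option:
  (1) [kg·s⁻²·A⁻¹] · [s·A] = kg·s⁻¹
  (2) [m·s⁻¹] / [m] = s⁻¹  ← same
  (3) s⁻²
  (4) m·s⁻¹
Only (2) matches s⁻¹.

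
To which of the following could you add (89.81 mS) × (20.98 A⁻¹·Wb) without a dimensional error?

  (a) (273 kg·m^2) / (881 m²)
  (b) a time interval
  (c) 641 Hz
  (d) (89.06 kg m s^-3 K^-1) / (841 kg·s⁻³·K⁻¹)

Reference: [kg⁻¹·m⁻²·s³·A²] · [kg·m²·s⁻²·A⁻²] = s.
Each option:
  (a) [kg·m²] / [m²] = kg
  (b) [time interval] = s  ← same
  (c) Hz = s⁻¹
  (d) [kg·m·s⁻³·K⁻¹] / [kg·s⁻³·K⁻¹] = m
Only (b) matches s.

(b)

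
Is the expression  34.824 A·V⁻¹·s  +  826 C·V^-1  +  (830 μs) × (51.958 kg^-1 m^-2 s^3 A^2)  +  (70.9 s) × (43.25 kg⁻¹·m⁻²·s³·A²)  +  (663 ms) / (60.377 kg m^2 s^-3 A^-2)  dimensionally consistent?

Dimensions:
  34.824 A·V⁻¹·s:  A·s·V⁻¹ = A·s·(J·C⁻¹)⁻¹ = kg⁻¹·m⁻²·s⁴·A²
  826 C·V^-1:  C·V⁻¹ = s·A·(J·C⁻¹)⁻¹ = kg⁻¹·m⁻²·s⁴·A²
  (830 μs) × (51.958 kg^-1 m^-2 s^3 A^2):  [s] · [kg⁻¹·m⁻²·s³·A²] = kg⁻¹·m⁻²·s⁴·A²
  (70.9 s) × (43.25 kg⁻¹·m⁻²·s³·A²):  [s] · [kg⁻¹·m⁻²·s³·A²] = kg⁻¹·m⁻²·s⁴·A²
  (663 ms) / (60.377 kg m^2 s^-3 A^-2):  [s] / [kg·m²·s⁻³·A⁻²] = kg⁻¹·m⁻²·s⁴·A²
Every term reduces to kg⁻¹·m⁻²·s⁴·A².

Yes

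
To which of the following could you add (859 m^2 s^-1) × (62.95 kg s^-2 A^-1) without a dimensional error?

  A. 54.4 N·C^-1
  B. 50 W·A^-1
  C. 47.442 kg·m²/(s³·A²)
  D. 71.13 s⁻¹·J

B.

Reference: [m²·s⁻¹] · [kg·s⁻²·A⁻¹] = kg·m²·s⁻³·A⁻¹.
Each option:
  A. N·C⁻¹ = kg·m·s⁻²·(s·A)⁻¹ = kg·m·s⁻³·A⁻¹
  B. W·A⁻¹ = J·s⁻¹·A⁻¹ = kg·m²·s⁻³·A⁻¹  ← same
  C. kg·m²·s⁻³·A⁻²
  D. J·s⁻¹ = N·m·s⁻¹ = kg·m²·s⁻³
Only B. matches kg·m²·s⁻³·A⁻¹.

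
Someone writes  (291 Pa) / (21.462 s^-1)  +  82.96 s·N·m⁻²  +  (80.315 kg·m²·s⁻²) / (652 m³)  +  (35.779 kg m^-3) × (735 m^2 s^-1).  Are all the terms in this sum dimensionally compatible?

No

Work out the base dimensions of each:
  (291 Pa) / (21.462 s^-1):  [kg·m⁻¹·s⁻²] / [s⁻¹] = kg·m⁻¹·s⁻¹
  82.96 s·N·m⁻²:  N·s·m⁻² = kg·m·s⁻²·s·m⁻² = kg·m⁻¹·s⁻¹
  (80.315 kg·m²·s⁻²) / (652 m³):  [kg·m²·s⁻²] / [m³] = kg·m⁻¹·s⁻²
  (35.779 kg m^-3) × (735 m^2 s^-1):  [kg·m⁻³] · [m²·s⁻¹] = kg·m⁻¹·s⁻¹
The terms do not share a single dimension (kg·m⁻¹·s⁻² vs kg·m⁻¹·s⁻¹).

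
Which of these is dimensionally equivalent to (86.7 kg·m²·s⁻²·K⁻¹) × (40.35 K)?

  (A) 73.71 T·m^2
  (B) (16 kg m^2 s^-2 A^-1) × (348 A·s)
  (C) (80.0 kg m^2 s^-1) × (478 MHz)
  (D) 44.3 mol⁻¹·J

(C)

Reference: [kg·m²·s⁻²·K⁻¹] · [K] = kg·m²·s⁻².
Each option:
  (A) T·m² = Wb·m⁻²·m² = kg·m²·s⁻²·A⁻¹
  (B) [kg·m²·s⁻²·A⁻¹] · [s·A] = kg·m²·s⁻¹
  (C) [kg·m²·s⁻¹] · [s⁻¹] = kg·m²·s⁻²  ← same
  (D) J·mol⁻¹ = N·m·mol⁻¹ = kg·m²·s⁻²·mol⁻¹
Only (C) matches kg·m²·s⁻².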